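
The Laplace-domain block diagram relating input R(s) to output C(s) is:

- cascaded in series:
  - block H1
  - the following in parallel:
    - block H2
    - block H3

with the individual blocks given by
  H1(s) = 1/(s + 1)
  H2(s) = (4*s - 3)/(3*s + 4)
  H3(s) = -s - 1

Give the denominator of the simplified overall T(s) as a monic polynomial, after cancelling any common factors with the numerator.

The answer is s^2 + 7*s/3 + 4/3.

Reasoning:
[1] reduce the parallel group H2, H3; result (-3*s^2 - 3*s - 7)/(3*s + 4)
[2] multiply H1, (H2+H3) (series); result (-3*s^2 - 3*s - 7)/(3*s^2 + 7*s + 4)
No further cancellation is possible in the step-2 result, so that is T(s). Its denominator becomes monic after dividing by the leading coefficient 3.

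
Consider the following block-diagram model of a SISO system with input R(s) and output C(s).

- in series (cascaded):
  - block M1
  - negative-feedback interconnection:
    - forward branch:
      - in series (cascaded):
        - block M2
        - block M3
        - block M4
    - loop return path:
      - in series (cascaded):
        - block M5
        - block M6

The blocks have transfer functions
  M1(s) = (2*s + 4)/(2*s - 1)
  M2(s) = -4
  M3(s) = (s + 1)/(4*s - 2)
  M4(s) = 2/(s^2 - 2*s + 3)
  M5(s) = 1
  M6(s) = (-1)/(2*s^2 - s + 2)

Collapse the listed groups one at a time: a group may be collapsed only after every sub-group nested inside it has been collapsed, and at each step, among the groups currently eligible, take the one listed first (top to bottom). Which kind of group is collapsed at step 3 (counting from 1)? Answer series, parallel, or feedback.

[1] reduce the series chain M2, M3, M4
[2] combine M5, M6 in series
[3] apply the feedback formula to (M2*M3*M4), (M5*M6)
[4] combine M1, [(M2*M3*M4)/(1+(M2*M3*M4)*(M5*M6))] in series
At step 3 the group reduced is feedback.

Answer: feedback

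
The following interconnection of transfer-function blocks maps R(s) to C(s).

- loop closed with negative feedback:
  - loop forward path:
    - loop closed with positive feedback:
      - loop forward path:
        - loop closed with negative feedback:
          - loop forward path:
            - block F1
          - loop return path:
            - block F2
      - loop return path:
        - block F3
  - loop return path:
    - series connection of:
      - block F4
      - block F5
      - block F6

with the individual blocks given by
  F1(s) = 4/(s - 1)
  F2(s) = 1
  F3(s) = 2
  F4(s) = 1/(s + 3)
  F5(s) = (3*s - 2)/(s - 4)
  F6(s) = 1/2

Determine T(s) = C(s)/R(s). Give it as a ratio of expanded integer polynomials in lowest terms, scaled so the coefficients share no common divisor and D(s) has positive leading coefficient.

First reduce the diagram to T(s).

[1] close the feedback loop around F1, F2 -> 4/(s + 3)
[2] feedback reduction of [F1/(1+F1*F2)], F3 -> 4/(s - 5)
[3] multiply F4, F5, F6 (series) -> (3*s - 2)/(2*s^2 - 2*s - 24)
[4] collapse the loop ([[F1/(1+F1*F2)]/(1-[F1/(1+F1*F2)]*F3)] forward, (F4*F5*F6) return): this yields T(s), and no further normalization is needed

Answer: (4*s^2 - 4*s - 48)/(s^3 - 6*s^2 - s + 56)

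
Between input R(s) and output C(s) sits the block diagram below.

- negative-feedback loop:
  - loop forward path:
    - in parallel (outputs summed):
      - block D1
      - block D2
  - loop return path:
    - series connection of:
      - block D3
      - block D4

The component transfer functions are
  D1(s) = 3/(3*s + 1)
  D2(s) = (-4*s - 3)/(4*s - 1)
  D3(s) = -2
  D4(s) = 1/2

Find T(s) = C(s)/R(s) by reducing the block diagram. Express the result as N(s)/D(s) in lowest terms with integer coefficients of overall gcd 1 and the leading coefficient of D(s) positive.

Answer: (-12*s^2 - s - 6)/(24*s^2 + 2*s + 5)

Working:
Step 1 - sum the parallel branches D1, D2: (-12*s^2 - s - 6)/(12*s^2 + s - 1)
Step 2 - cascade D3, D4: -1
Step 3 - reduce the feedback loop with forward (D1+D2) and return (D3*D4): this yields T(s), and no further normalization is needed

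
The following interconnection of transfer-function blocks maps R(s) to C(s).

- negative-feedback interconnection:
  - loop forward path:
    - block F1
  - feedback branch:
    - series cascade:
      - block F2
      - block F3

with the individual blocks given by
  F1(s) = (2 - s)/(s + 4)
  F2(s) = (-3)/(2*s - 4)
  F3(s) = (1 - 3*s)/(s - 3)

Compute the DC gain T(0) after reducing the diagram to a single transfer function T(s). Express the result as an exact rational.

Step 1. reduce the series chain F2, F3: (9*s - 3)/(2*s^2 - 10*s + 12)
Step 2. collapse the loop (F1 forward, (F2*F3) return): (-2*s^2 + 10*s - 12)/(2*s^2 - 7*s - 21)
That last expression is T(s); at s = 0 only the constant terms survive, so T(0) = -12/(-21) = 4/7.

Therefore the answer is 4/7.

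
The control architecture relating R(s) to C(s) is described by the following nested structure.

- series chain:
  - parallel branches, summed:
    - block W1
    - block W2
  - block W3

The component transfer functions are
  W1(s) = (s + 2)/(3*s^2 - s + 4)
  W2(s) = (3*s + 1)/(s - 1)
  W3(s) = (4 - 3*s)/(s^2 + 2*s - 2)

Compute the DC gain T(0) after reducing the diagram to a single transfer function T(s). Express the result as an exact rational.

Step 1: reduce the parallel group W1, W2 = (9*s^3 + s^2 + 12*s + 2)/(3*s^3 - 4*s^2 + 5*s - 4)
Step 2: multiply (W1+W2), W3 (series) = (-27*s^4 + 33*s^3 - 32*s^2 + 42*s + 8)/(3*s^5 + 2*s^4 - 9*s^3 + 14*s^2 - 18*s + 8)
That last expression is T(s); at s = 0 only the constant terms survive, so T(0) = 8/8 = 1.

Therefore the answer is 1.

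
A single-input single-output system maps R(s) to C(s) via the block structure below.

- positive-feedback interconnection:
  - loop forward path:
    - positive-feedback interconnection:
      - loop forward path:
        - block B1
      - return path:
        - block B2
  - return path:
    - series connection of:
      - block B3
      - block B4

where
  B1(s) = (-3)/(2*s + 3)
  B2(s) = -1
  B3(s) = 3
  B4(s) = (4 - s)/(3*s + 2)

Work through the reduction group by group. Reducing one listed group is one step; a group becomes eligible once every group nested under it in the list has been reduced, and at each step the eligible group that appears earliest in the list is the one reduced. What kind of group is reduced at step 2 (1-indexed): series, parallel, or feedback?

Step 1 - feedback reduction of B1, B2
Step 2 - reduce the series chain B3, B4
Step 3 - collapse the loop ([B1/(1-B1*B2)] forward, (B3*B4) return)
At step 2 the group reduced is series.

Answer: series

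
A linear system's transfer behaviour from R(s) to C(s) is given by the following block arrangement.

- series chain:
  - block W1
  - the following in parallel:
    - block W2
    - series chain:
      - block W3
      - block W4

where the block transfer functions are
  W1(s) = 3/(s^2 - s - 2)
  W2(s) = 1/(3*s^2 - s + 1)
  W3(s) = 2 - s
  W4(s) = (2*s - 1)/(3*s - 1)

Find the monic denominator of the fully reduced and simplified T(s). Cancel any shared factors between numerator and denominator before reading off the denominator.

Answer: s^5 - 5*s^4/3 - 8*s^3/9 + 7*s^2/9 - 7*s/9 + 2/9

Working:
Step 1 - series reduction of W3, W4: (-2*s^2 + 5*s - 2)/(3*s - 1)
Step 2 - parallel reduction of W2, (W3*W4): (-6*s^4 + 17*s^3 - 13*s^2 + 10*s - 3)/(9*s^3 - 6*s^2 + 4*s - 1)
Step 3 - combine W1, (W2+(W3*W4)) in series: (-18*s^4 + 51*s^3 - 39*s^2 + 30*s - 9)/(9*s^5 - 15*s^4 - 8*s^3 + 7*s^2 - 7*s + 2)
No further cancellation is possible in the step-3 result, so that is T(s). Its denominator becomes monic after dividing by the leading coefficient 9.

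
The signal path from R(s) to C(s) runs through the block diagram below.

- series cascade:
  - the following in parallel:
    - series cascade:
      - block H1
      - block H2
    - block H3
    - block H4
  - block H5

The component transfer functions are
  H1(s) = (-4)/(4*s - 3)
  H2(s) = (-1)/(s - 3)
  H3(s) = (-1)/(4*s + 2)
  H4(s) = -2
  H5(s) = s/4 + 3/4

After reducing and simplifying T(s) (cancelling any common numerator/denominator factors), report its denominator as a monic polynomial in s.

Reducing step by step:

(1) multiply H1, H2 (series), giving 4/(4*s^2 - 15*s + 9)
(2) add (H1*H2), H3, H4 (parallel), giving (-32*s^3 + 100*s^2 + 19*s - 37)/(16*s^3 - 52*s^2 + 6*s + 18)
(3) multiply ((H1*H2)+H3+H4), H5 (series), giving (-32*s^4 + 4*s^3 + 319*s^2 + 20*s - 111)/(64*s^3 - 208*s^2 + 24*s + 72)
That last expression is T(s), already simplified. Scaling its denominator by 1/64 (the reciprocal of the leading coefficient) yields the monic denominator.

Answer: s^3 - 13*s^2/4 + 3*s/8 + 9/8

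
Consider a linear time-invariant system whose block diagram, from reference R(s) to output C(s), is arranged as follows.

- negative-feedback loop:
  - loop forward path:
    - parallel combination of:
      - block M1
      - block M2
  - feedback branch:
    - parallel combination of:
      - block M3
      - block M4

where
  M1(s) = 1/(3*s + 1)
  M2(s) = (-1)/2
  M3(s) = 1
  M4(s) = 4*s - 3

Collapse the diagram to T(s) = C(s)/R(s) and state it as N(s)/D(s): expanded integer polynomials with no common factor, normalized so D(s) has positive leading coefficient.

First reduce the diagram to T(s).

Step 1: combine M1, M2 in parallel; result (1 - 3*s)/(6*s + 2)
Step 2: add M3, M4 (parallel); result 4*s - 2
Step 3: collapse the loop ((M1+M2) forward, (M3+M4) return): this yields T(s), and no further normalization is needed

Answer: (3*s - 1)/(12*s^2 - 16*s)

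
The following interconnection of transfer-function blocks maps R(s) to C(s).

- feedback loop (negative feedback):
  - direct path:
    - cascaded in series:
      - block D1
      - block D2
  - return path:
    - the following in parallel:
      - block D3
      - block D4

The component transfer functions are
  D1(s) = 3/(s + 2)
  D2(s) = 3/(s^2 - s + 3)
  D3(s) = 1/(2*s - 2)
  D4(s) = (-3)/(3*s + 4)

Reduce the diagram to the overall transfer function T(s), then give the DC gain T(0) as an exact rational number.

First reduce the diagram to T(s).

Step 1 - reduce the series chain D1, D2 gives 9/(s^3 + s^2 + s + 6)
Step 2 - parallel reduction of D3, D4 gives (10 - 3*s)/(6*s^2 + 2*s - 8)
Step 3 - collapse the loop ((D1*D2) forward, (D3+D4) return) gives (54*s^2 + 18*s - 72)/(6*s^5 + 8*s^4 + 30*s^2 - 23*s + 42)
That last expression is T(s); at s = 0 only the constant terms survive, so T(0) = -72/42 = -12/7.

Answer: -12/7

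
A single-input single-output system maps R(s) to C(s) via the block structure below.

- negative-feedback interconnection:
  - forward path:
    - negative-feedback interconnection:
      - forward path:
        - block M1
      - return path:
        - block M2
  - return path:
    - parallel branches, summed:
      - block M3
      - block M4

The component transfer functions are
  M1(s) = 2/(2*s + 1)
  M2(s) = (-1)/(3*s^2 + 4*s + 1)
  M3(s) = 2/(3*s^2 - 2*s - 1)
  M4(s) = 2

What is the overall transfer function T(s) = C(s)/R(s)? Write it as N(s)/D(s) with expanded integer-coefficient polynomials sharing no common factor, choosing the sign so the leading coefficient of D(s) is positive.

First reduce the diagram to T(s).

(1) collapse the loop (M1 forward, M2 return) gives (6*s^2 + 8*s + 2)/(6*s^3 + 11*s^2 + 6*s - 1)
(2) reduce the parallel group M3, M4 gives (6*s^2 - 4*s)/(3*s^2 - 2*s - 1)
(3) feedback reduction of [M1/(1+M1*M2)], (M3+M4), which is the overall transfer function T(s) = C(s)/R(s) in lowest terms

Answer: (6*s^3 + 2*s^2 - 6*s - 2)/(6*s^4 + 17*s^3 - s^2 - 15*s + 1)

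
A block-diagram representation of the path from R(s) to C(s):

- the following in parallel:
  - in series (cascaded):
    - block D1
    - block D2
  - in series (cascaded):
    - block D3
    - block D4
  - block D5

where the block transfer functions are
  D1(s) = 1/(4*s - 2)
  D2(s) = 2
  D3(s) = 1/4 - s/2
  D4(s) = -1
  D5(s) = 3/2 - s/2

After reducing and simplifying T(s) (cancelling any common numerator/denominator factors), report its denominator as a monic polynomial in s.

Reducing step by step:

Step 1: reduce the series chain D1, D2 gives 1/(2*s - 1)
Step 2: multiply D3, D4 (series) gives s/2 - 1/4
Step 3: combine (D1*D2), (D3*D4), D5 in parallel gives (10*s - 1)/(8*s - 4)
No further cancellation is possible in the step-3 result, so that is T(s). Its denominator becomes monic after dividing by the leading coefficient 8.

Answer: s - 1/2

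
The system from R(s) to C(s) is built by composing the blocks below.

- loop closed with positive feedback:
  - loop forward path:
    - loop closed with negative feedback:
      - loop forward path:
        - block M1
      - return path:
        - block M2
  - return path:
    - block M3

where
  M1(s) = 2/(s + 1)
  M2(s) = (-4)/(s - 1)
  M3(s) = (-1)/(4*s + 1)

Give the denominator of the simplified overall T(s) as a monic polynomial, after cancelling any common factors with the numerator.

Step 1: reduce the feedback loop with forward M1 and return M2; result (2*s - 2)/(s^2 - 9)
Step 2: close the feedback loop around [M1/(1+M1*M2)], M3; result (8*s^2 - 6*s - 2)/(4*s^3 + s^2 - 34*s - 11)
No further cancellation is possible in the step-2 result, so that is T(s). Its denominator becomes monic after dividing by the leading coefficient 4.

Final answer: s^3 + s^2/4 - 17*s/2 - 11/4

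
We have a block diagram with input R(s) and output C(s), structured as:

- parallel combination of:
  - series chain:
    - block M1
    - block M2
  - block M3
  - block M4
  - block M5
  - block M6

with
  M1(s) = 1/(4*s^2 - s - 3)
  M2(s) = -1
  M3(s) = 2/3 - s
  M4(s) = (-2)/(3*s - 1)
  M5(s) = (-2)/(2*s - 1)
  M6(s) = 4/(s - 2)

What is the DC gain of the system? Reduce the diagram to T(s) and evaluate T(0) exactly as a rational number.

Step 1 - multiply M1, M2 (series) -> (-1)/(4*s^2 - s - 3)
Step 2 - reduce the parallel group (M1*M2), M3, M4, M5, M6 -> (-72*s^6 + 270*s^5 - 109*s^4 - 22*s^3 + 22*s^2 - 137*s + 54)/(72*s^5 - 222*s^4 + 129*s^3 + 96*s^2 - 93*s + 18)
DC gain: substitute s = 0 into T(s) from step 2: T(0) = 54/18 = 3.

Therefore the answer is 3.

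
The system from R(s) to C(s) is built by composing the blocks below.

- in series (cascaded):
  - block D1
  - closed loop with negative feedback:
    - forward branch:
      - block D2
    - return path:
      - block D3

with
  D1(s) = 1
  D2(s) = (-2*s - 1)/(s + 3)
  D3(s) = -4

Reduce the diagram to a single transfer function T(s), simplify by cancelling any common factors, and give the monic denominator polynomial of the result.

Step 1. apply the feedback formula to D2, D3, giving (-2*s - 1)/(9*s + 7)
Step 2. reduce the series chain D1, [D2/(1+D2*D3)], giving (-2*s - 1)/(9*s + 7)
Step 2 gives the fully reduced T(s), with no common factor left to cancel. The denominator's leading coefficient is 9, so divide each of its coefficients by 9 to get the monic form.

Answer: s + 7/9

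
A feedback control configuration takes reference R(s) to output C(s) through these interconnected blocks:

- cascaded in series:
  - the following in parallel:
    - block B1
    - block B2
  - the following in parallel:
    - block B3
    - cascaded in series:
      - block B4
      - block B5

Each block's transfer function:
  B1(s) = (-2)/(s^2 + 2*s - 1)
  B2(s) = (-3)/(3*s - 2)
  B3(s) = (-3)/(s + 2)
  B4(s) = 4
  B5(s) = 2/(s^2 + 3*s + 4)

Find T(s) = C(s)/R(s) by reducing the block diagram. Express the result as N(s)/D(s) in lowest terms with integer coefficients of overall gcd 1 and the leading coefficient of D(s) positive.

Answer: (9*s^4 + 39*s^3 - 21*s^2 - 55*s + 28)/(3*s^6 + 19*s^5 + 43*s^4 + 31*s^3 - 28*s^2 - 36*s + 16)

Working:
Step 1: combine B1, B2 in parallel -> (-3*s^2 - 12*s + 7)/(3*s^3 + 4*s^2 - 7*s + 2)
Step 2: multiply B4, B5 (series) -> 8/(s^2 + 3*s + 4)
Step 3: combine B3, (B4*B5) in parallel -> (-3*s^2 - s + 4)/(s^3 + 5*s^2 + 10*s + 8)
Step 4: reduce the series chain (B1+B2), (B3+(B4*B5)) - this is the overall T(s), already in the required normalized form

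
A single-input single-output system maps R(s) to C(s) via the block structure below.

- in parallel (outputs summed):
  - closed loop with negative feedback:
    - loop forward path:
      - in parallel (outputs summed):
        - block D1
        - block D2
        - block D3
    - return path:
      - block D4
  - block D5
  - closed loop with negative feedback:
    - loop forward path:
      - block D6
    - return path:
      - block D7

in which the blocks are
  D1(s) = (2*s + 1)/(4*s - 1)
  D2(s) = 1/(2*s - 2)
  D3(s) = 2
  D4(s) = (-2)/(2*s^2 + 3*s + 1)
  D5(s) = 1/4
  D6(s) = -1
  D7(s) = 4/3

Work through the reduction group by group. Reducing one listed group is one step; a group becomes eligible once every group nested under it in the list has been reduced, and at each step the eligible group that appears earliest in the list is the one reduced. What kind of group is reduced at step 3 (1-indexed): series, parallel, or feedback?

The answer is feedback.

Reasoning:
(1) reduce the parallel group D1, D2, D3
(2) reduce the feedback loop with forward (D1+D2+D3) and return D4
(3) reduce the feedback loop with forward D6 and return D7
(4) combine [(D1+D2+D3)/(1+(D1+D2+D3)*D4)], D5, [D6/(1+D6*D7)] in parallel
At step 3 the group reduced is feedback.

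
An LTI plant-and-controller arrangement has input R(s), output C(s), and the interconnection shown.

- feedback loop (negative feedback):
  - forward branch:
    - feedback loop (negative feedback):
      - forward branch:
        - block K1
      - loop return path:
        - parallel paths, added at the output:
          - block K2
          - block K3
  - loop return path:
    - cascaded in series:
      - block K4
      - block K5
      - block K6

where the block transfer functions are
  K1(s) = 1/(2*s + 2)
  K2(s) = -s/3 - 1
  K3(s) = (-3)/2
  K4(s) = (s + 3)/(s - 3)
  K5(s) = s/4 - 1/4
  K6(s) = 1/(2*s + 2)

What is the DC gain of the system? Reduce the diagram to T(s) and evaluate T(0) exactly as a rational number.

Step 1 - sum the parallel branches K2, K3, giving -s/3 - 5/2
Step 2 - apply the feedback formula to K1, (K2+K3), giving 6/(10*s - 3)
Step 3 - combine K4, K5, K6 in series, giving (s^2 + 2*s - 3)/(8*s^2 - 16*s - 24)
Step 4 - close the feedback loop around [K1/(1+K1*(K2+K3))], (K4*K5*K6), giving (24*s^2 - 48*s - 72)/(40*s^3 - 89*s^2 - 90*s + 27)
Evaluating the step-4 result (the overall T(s)) at s = 0 gives T(0) = -72/27 = -8/3.

Final answer: -8/3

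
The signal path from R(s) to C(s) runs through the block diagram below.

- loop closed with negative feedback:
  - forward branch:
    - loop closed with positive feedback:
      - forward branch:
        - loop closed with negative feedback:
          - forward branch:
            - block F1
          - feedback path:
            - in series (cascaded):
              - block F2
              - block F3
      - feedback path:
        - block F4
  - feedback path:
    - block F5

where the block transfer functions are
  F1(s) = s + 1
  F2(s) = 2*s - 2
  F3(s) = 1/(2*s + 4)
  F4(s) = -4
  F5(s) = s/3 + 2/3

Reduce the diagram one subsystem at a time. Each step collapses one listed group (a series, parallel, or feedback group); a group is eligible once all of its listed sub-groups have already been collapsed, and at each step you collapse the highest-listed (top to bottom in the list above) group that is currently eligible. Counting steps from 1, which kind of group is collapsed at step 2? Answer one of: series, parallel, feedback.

Answer: feedback

Working:
[1] cascade F2, F3
[2] reduce the feedback loop with forward F1 and return (F2*F3)
[3] close the feedback loop around [F1/(1+F1*(F2*F3))], F4
[4] apply the feedback formula to [[F1/(1+F1*(F2*F3))]/(1-[F1/(1+F1*(F2*F3))]*F4)], F5
The group at step 2 is a feedback group.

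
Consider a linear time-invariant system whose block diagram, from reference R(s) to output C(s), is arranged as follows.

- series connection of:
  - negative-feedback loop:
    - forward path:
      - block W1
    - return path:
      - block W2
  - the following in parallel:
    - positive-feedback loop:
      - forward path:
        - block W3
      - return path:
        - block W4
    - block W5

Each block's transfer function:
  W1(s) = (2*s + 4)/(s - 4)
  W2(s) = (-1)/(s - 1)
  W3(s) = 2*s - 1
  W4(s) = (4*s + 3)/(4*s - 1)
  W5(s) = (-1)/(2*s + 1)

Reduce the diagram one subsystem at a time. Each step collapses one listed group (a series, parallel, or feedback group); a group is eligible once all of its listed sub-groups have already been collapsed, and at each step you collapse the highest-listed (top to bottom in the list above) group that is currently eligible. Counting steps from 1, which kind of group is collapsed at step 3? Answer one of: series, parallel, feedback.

1. close the feedback loop around W1, W2
2. feedback reduction of W3, W4
3. parallel reduction of [W3/(1-W3*W4)], W5
4. multiply [W1/(1+W1*W2)], ([W3/(1-W3*W4)]+W5) (series)
Step 3 collapses a parallel group.

Final answer: parallel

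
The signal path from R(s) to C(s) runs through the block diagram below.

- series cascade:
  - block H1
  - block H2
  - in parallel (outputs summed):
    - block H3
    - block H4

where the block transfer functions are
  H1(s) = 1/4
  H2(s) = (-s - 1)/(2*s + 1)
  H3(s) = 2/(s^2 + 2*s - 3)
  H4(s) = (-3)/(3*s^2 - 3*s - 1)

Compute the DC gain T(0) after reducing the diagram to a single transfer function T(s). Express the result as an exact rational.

Reducing step by step:

Step 1. reduce the parallel group H3, H4, giving (3*s^2 - 12*s + 7)/(3*s^4 + 3*s^3 - 16*s^2 + 7*s + 3)
Step 2. combine H1, H2, (H3+H4) in series, giving (-3*s^3 + 9*s^2 + 5*s - 7)/(24*s^5 + 36*s^4 - 116*s^3 - 8*s^2 + 52*s + 12)
Evaluating the step-2 result (the overall T(s)) at s = 0 gives T(0) = -7/12.

Answer: -7/12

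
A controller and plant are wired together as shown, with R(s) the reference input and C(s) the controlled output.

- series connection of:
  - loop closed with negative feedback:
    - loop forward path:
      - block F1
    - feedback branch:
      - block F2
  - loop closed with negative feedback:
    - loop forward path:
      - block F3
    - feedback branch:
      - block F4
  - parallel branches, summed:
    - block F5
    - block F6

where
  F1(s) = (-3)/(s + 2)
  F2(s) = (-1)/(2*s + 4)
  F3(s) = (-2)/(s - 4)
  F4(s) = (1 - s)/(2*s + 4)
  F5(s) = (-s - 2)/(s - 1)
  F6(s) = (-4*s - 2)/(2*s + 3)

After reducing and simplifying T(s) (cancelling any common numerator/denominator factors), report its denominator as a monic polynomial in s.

Step 1 - feedback reduction of F1, F2 gives (-6*s - 12)/(2*s^2 + 8*s + 11)
Step 2 - close the feedback loop around F3, F4 gives (-2*s - 4)/(s^2 - s - 9)
Step 3 - add F5, F6 (parallel) gives (-6*s^2 - 5*s - 4)/(2*s^2 + s - 3)
Step 4 - multiply [F1/(1+F1*F2)], [F3/(1+F3*F4)], (F5+F6) (series) gives (-72*s^4 - 348*s^3 - 576*s^2 - 432*s - 192)/(4*s^6 + 14*s^5 - 30*s^4 - 199*s^3 - 236*s^2 + 150*s + 297)
The result of step 4 is T(s) in lowest terms. Its denominator has leading coefficient 4; dividing the denominator through by 4 makes it monic.

Answer: s^6 + 7*s^5/2 - 15*s^4/2 - 199*s^3/4 - 59*s^2 + 75*s/2 + 297/4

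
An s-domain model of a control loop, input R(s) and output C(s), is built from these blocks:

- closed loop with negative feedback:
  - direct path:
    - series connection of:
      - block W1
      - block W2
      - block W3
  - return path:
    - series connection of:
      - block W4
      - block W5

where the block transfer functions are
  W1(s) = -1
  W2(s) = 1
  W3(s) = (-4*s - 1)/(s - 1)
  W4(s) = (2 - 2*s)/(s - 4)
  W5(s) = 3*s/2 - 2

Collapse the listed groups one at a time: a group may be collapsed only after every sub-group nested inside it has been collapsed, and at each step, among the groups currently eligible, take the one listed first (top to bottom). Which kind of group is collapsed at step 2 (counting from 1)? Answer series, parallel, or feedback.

Step 1 - cascade W1, W2, W3
Step 2 - cascade W4, W5
Step 3 - feedback reduction of (W1*W2*W3), (W4*W5)
The group at step 2 is a series group.

Final answer: series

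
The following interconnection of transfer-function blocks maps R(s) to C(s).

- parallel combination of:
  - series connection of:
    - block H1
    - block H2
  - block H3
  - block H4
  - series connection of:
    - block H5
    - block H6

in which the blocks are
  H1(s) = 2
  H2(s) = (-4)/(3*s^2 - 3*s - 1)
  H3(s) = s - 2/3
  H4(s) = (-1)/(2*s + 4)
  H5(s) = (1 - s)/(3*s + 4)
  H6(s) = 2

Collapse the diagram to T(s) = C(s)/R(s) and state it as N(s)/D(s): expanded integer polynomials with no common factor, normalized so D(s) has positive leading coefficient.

Step 1: cascade H1, H2 = (-8)/(3*s^2 - 3*s - 1)
Step 2: reduce the series chain H5, H6 = (2 - 2*s)/(3*s + 4)
Step 3: sum the parallel branches (H1*H2), H3, H4, (H5*H6), which is the overall transfer function T(s) = C(s)/R(s) in lowest terms

Answer: (54*s^5 + 54*s^4 - 165*s^3 - 201*s^2 - 407*s - 364)/(54*s^4 + 126*s^3 - 54*s^2 - 204*s - 48)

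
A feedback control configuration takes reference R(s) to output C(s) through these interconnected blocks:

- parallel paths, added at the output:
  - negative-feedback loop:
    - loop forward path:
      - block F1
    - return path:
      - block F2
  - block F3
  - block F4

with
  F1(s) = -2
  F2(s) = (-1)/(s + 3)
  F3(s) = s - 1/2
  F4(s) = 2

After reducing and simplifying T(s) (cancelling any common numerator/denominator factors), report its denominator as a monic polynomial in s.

[1] reduce the feedback loop with forward F1 and return F2 -> (-2*s - 6)/(s + 5)
[2] reduce the parallel group [F1/(1+F1*F2)], F3, F4 -> (2*s^2 + 9*s + 3)/(2*s + 10)
No further cancellation is possible in the step-2 result, so that is T(s). Its denominator becomes monic after dividing by the leading coefficient 2.

Answer: s + 5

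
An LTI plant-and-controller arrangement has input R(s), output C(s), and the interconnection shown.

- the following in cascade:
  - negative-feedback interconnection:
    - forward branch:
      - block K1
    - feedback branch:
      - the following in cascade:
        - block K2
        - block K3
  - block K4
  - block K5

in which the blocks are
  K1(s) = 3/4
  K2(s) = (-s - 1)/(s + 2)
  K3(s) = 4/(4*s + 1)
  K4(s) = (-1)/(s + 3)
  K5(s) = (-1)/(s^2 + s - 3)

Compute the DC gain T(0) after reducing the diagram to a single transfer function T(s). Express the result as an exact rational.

Step 1. cascade K2, K3 gives (-4*s - 4)/(4*s^2 + 9*s + 2)
Step 2. feedback reduction of K1, (K2*K3) gives (12*s^2 + 27*s + 6)/(16*s^2 + 24*s - 4)
Step 3. series reduction of [K1/(1+K1*(K2*K3))], K4, K5 gives (12*s^2 + 27*s + 6)/(16*s^5 + 88*s^4 + 92*s^3 - 160*s^2 - 216*s + 36)
Step 3 gives the overall T(s). Then T(0) = 6/36 = 1/6.

Hence the answer: 1/6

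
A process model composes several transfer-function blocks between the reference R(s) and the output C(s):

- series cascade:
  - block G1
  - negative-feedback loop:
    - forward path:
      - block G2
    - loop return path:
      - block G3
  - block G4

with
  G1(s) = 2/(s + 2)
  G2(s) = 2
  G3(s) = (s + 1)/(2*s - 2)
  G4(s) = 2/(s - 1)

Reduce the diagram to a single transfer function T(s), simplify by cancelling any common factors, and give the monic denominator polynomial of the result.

First reduce the diagram to T(s).

1. close the feedback loop around G2, G3: (s - 1)/s
2. reduce the series chain G1, [G2/(1+G2*G3)], G4: 4/(s^2 + 2*s)
No further cancellation is possible in the step-2 result, so that is T(s). Its denominator is already monic.

Answer: s^2 + 2*s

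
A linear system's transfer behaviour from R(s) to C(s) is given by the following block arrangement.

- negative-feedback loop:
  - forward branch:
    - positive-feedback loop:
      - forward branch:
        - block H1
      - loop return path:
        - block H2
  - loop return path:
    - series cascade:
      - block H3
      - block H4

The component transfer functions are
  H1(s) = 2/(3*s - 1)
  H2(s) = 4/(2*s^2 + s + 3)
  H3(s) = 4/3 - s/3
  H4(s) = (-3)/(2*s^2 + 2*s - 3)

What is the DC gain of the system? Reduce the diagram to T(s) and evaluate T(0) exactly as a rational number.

Answer: -2

Working:
(1) apply the feedback formula to H1, H2 gives (4*s^2 + 2*s + 6)/(6*s^3 + s^2 + 8*s - 11)
(2) multiply H3, H4 (series) gives (s - 4)/(2*s^2 + 2*s - 3)
(3) reduce the feedback loop with forward [H1/(1-H1*H2)] and return (H3*H4) gives (8*s^4 + 12*s^3 + 4*s^2 + 6*s - 18)/(12*s^5 + 14*s^4 + 4*s^3 - 23*s^2 - 48*s + 9)
Evaluating the step-3 result (the overall T(s)) at s = 0 gives T(0) = -18/9 = -2.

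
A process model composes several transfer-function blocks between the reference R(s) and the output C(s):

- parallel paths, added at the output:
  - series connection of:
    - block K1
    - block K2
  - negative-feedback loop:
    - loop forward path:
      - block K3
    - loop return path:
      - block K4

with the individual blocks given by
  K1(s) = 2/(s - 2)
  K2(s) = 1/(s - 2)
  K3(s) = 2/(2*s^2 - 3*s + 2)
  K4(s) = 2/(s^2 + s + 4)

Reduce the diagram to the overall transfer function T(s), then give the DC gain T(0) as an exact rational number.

Step 1: reduce the series chain K1, K2 gives 2/(s^2 - 4*s + 4)
Step 2: apply the feedback formula to K3, K4 gives (2*s^2 + 2*s + 8)/(2*s^4 - s^3 + 7*s^2 - 10*s + 12)
Step 3: add (K1*K2), [K3/(1+K3*K4)] (parallel) gives (6*s^4 - 8*s^3 + 22*s^2 - 44*s + 56)/(2*s^6 - 9*s^5 + 19*s^4 - 42*s^3 + 80*s^2 - 88*s + 48)
The step-3 result is T(s). Setting s = 0: T(0) = 56/48 = 7/6.

Hence the answer: 7/6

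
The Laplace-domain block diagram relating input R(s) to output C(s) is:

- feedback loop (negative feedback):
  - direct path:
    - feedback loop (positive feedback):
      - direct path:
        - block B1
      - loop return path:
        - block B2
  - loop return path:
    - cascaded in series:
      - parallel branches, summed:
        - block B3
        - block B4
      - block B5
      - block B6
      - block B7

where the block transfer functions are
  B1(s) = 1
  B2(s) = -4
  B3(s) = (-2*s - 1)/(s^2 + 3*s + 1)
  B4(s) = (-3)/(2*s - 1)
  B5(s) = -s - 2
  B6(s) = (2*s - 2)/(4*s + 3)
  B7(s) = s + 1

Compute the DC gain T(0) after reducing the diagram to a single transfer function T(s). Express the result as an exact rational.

[1] apply the feedback formula to B1, B2; result 1/5
[2] combine B3, B4 in parallel; result (-7*s^2 - 9*s - 2)/(2*s^3 + 5*s^2 - s - 1)
[3] combine (B3+B4), B5, B6, B7 in series; result (14*s^5 + 46*s^4 + 26*s^3 - 38*s^2 - 40*s - 8)/(8*s^4 + 26*s^3 + 11*s^2 - 7*s - 3)
[4] close the feedback loop around [B1/(1-B1*B2)], ((B3+B4)*B5*B6*B7); result (8*s^4 + 26*s^3 + 11*s^2 - 7*s - 3)/(14*s^5 + 86*s^4 + 156*s^3 + 17*s^2 - 75*s - 23)
The step-4 result is T(s). Setting s = 0: T(0) = -3/(-23) = 3/23.

Therefore the answer is 3/23.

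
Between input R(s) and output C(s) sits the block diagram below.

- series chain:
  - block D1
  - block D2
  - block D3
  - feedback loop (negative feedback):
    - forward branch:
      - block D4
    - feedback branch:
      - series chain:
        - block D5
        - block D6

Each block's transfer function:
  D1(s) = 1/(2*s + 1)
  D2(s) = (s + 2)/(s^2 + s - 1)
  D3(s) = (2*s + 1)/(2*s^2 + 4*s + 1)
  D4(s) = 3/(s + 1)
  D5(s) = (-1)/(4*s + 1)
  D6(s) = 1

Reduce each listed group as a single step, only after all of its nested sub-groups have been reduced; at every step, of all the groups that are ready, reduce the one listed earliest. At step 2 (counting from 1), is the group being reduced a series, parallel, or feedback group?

[1] multiply D5, D6 (series)
[2] collapse the loop (D4 forward, (D5*D6) return)
[3] multiply D1, D2, D3, [D4/(1+D4*(D5*D6))] (series)
The group at step 2 is a feedback group.

Therefore the answer is feedback.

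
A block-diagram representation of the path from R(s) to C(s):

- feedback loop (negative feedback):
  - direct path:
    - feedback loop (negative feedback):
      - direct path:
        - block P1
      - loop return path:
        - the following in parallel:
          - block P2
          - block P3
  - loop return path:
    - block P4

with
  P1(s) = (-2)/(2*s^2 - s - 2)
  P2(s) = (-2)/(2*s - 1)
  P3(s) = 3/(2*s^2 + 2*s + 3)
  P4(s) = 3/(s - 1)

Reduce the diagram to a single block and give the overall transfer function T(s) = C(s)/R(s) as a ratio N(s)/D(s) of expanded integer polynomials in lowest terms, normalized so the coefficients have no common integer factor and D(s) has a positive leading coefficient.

Reducing step by step:

Step 1: sum the parallel branches P2, P3 -> (-4*s^2 + 2*s - 9)/(4*s^3 + 2*s^2 + 4*s - 3)
Step 2: feedback reduction of P1, (P2+P3) -> (-8*s^3 - 4*s^2 - 8*s + 6)/(8*s^5 - 2*s^3 - 6*s^2 - 9*s + 24)
Step 3: close the feedback loop around [P1/(1+P1*(P2+P3))], P4; the result is T(s) itself (integer coefficients, no common factor, positive leading denominator coefficient)

Answer: (-8*s^4 + 4*s^3 - 4*s^2 + 14*s - 6)/(8*s^6 - 8*s^5 - 2*s^4 - 28*s^3 - 15*s^2 + 9*s - 6)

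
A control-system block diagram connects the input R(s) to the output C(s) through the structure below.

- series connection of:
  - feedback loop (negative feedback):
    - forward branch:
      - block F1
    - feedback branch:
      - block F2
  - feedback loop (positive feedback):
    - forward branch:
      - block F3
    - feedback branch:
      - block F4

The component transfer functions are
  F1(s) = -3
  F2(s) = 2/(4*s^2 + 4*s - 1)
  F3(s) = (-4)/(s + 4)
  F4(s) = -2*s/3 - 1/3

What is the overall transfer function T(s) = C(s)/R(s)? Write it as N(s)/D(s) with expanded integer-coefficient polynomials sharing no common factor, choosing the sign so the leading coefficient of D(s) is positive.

(1) collapse the loop (F1 forward, F2 return): (-12*s^2 - 12*s + 3)/(4*s^2 + 4*s - 7)
(2) feedback reduction of F3, F4: 12/(5*s - 8)
(3) combine [F1/(1+F1*F2)], [F3/(1-F3*F4)] in series; the result is T(s) itself (integer coefficients, no common factor, positive leading denominator coefficient)

Answer: (-144*s^2 - 144*s + 36)/(20*s^3 - 12*s^2 - 67*s + 56)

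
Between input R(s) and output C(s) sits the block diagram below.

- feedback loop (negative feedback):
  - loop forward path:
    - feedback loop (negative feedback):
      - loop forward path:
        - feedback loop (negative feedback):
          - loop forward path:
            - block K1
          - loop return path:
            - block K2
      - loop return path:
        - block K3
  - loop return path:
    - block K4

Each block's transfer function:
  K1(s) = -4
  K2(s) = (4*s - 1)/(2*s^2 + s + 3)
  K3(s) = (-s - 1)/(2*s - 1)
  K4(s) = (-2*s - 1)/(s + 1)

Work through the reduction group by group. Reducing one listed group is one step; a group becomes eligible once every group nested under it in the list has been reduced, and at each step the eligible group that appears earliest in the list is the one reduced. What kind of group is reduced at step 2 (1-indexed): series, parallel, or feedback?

The answer is feedback.

Reasoning:
1. feedback reduction of K1, K2
2. collapse the loop ([K1/(1+K1*K2)] forward, K3 return)
3. close the feedback loop around [[K1/(1+K1*K2)]/(1+[K1/(1+K1*K2)]*K3)], K4
Step 2 collapses a feedback group.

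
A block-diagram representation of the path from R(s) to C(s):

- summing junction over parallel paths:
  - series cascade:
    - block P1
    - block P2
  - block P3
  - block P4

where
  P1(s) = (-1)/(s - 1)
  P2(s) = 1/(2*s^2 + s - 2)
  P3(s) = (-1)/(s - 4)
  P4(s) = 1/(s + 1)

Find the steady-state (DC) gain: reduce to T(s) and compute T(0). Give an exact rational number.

[1] multiply P1, P2 (series) gives (-1)/(2*s^3 - s^2 - 3*s + 2)
[2] sum the parallel branches (P1*P2), P3, P4 gives (-10*s^3 + 4*s^2 + 18*s - 6)/(2*s^5 - 7*s^4 - 8*s^3 + 15*s^2 + 6*s - 8)
The step-2 result is T(s). Setting s = 0: T(0) = -6/(-8) = 3/4.

Final answer: 3/4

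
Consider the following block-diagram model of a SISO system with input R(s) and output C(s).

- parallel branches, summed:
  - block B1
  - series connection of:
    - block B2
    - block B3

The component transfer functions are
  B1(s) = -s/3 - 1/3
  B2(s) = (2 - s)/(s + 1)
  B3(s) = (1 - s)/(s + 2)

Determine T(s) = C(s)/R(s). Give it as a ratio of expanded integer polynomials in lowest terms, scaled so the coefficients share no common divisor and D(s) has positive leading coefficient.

1. multiply B2, B3 (series), giving (s^2 - 3*s + 2)/(s^2 + 3*s + 2)
2. add B1, (B2*B3) (parallel), giving the overall T(s)

Final answer: (-s^3 - s^2 - 14*s + 4)/(3*s^2 + 9*s + 6)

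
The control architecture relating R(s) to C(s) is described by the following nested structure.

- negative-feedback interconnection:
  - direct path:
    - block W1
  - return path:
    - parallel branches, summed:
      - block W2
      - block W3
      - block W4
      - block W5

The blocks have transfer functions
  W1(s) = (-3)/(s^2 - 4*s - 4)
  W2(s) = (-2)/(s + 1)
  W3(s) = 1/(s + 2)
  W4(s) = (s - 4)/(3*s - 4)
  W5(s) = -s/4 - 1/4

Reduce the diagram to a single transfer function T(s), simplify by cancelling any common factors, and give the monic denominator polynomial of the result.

Step 1 - parallel reduction of W2, W3, W4, W5 gives (-3*s^4 - 4*s^3 - 15*s^2 - 46*s + 24)/(12*s^3 + 20*s^2 - 24*s - 32)
Step 2 - apply the feedback formula to W1, (W2+W3+W4+W5) gives (-36*s^3 - 60*s^2 + 72*s + 96)/(12*s^5 - 19*s^4 - 140*s^3 + 29*s^2 + 362*s + 56)
The result of step 2 is T(s) in lowest terms. Its denominator has leading coefficient 12; dividing the denominator through by 12 makes it monic.

Therefore the answer is s^5 - 19*s^4/12 - 35*s^3/3 + 29*s^2/12 + 181*s/6 + 14/3.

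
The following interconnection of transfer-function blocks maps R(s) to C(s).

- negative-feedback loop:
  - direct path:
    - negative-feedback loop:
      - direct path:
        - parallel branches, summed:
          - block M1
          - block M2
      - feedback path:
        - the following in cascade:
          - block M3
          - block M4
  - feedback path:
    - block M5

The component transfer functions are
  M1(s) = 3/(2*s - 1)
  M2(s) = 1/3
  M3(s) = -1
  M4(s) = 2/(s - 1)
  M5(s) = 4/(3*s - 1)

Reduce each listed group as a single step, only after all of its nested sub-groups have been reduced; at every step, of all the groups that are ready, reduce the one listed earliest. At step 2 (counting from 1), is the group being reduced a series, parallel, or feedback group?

Reducing step by step:

(1) add M1, M2 (parallel)
(2) cascade M3, M4
(3) feedback reduction of (M1+M2), (M3*M4)
(4) reduce the feedback loop with forward [(M1+M2)/(1+(M1+M2)*(M3*M4))] and return M5
Step 2: series.

Answer: series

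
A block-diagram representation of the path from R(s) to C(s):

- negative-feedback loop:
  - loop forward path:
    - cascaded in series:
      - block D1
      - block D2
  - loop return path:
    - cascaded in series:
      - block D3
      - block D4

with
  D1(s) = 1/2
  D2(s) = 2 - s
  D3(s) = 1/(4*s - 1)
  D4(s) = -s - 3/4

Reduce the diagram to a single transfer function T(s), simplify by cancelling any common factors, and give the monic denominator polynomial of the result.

[1] combine D1, D2 in series: 1 - s/2
[2] series reduction of D3, D4: (-4*s - 3)/(16*s - 4)
[3] close the feedback loop around (D1*D2), (D3*D4): (-16*s^2 + 36*s - 8)/(4*s^2 + 27*s - 14)
The result of step 3 is T(s) in lowest terms. Its denominator has leading coefficient 4; dividing the denominator through by 4 makes it monic.

Answer: s^2 + 27*s/4 - 7/2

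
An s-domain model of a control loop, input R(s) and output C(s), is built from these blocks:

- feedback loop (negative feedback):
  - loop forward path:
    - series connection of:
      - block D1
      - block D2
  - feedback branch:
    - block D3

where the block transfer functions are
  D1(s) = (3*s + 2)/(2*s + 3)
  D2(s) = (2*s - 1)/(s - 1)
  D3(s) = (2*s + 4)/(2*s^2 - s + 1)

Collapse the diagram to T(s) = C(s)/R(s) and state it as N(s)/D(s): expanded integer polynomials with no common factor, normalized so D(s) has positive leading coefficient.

First reduce the diagram to T(s).

Step 1. combine D1, D2 in series = (6*s^2 + s - 2)/(2*s^2 + s - 3)
Step 2. apply the feedback formula to (D1*D2), D3: this yields T(s), and no further normalization is needed

Answer: (12*s^4 - 4*s^3 + s^2 + 3*s - 2)/(4*s^4 + 12*s^3 + 21*s^2 + 4*s - 11)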